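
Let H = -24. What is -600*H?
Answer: 14400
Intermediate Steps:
-600*H = -600*(-24) = 14400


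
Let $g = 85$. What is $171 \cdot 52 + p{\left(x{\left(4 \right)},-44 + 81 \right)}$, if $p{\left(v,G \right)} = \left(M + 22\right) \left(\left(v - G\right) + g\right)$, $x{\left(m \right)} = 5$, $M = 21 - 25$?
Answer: $9846$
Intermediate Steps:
$M = -4$ ($M = 21 - 25 = -4$)
$p{\left(v,G \right)} = 1530 - 18 G + 18 v$ ($p{\left(v,G \right)} = \left(-4 + 22\right) \left(\left(v - G\right) + 85\right) = 18 \left(85 + v - G\right) = 1530 - 18 G + 18 v$)
$171 \cdot 52 + p{\left(x{\left(4 \right)},-44 + 81 \right)} = 171 \cdot 52 + \left(1530 - 18 \left(-44 + 81\right) + 18 \cdot 5\right) = 8892 + \left(1530 - 666 + 90\right) = 8892 + 954 = 9846$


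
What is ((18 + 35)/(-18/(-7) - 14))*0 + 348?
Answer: 348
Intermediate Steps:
((18 + 35)/(-18/(-7) - 14))*0 + 348 = (53/(-18*(-⅐) - 14))*0 + 348 = (53/(18/7 - 14))*0 + 348 = (53/(-80/7))*0 + 348 = (53*(-7/80))*0 + 348 = -371/80*0 + 348 = 0 + 348 = 348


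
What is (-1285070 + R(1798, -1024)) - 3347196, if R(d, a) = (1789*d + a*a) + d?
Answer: -365270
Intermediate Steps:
R(d, a) = a² + 1790*d (R(d, a) = (1789*d + a²) + d = (a² + 1789*d) + d = a² + 1790*d)
(-1285070 + R(1798, -1024)) - 3347196 = (-1285070 + ((-1024)² + 1790*1798)) - 3347196 = (-1285070 + (1048576 + 3218420)) - 3347196 = (-1285070 + 4266996) - 3347196 = 2981926 - 3347196 = -365270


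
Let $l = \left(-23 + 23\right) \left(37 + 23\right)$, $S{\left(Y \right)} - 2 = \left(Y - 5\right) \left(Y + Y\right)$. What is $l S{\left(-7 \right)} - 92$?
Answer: $-92$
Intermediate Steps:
$S{\left(Y \right)} = 2 + 2 Y \left(-5 + Y\right)$ ($S{\left(Y \right)} = 2 + \left(Y - 5\right) \left(Y + Y\right) = 2 + \left(-5 + Y\right) 2 Y = 2 + 2 Y \left(-5 + Y\right)$)
$l = 0$ ($l = 0 \cdot 60 = 0$)
$l S{\left(-7 \right)} - 92 = 0 \left(2 - -70 + 2 \left(-7\right)^{2}\right) - 92 = 0 \left(2 + 70 + 2 \cdot 49\right) - 92 = 0 \left(2 + 70 + 98\right) - 92 = 0 \cdot 170 - 92 = 0 - 92 = -92$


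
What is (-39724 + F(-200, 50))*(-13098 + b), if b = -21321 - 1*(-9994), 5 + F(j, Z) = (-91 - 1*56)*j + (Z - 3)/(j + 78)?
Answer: 30780018625/122 ≈ 2.5230e+8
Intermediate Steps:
F(j, Z) = -5 - 147*j + (-3 + Z)/(78 + j) (F(j, Z) = -5 + ((-91 - 1*56)*j + (Z - 3)/(j + 78)) = -5 + ((-91 - 56)*j + (-3 + Z)/(78 + j)) = -5 + (-147*j + (-3 + Z)/(78 + j)) = -5 - 147*j + (-3 + Z)/(78 + j))
b = -11327 (b = -21321 + 9994 = -11327)
(-39724 + F(-200, 50))*(-13098 + b) = (-39724 + (-393 + 50 - 11471*(-200) - 147*(-200)²)/(78 - 200))*(-13098 - 11327) = (-39724 + (-393 + 50 + 2294200 - 147*40000)/(-122))*(-24425) = (-39724 - (-393 + 50 + 2294200 - 5880000)/122)*(-24425) = (-39724 - 1/122*(-3586143))*(-24425) = (-39724 + 3586143/122)*(-24425) = -1260185/122*(-24425) = 30780018625/122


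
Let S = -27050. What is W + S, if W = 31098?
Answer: 4048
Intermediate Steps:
W + S = 31098 - 27050 = 4048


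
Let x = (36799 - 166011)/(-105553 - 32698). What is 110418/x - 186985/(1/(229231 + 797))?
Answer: -2778811786482021/64606 ≈ -4.3012e+10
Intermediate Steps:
x = 129212/138251 (x = -129212/(-138251) = -129212*(-1/138251) = 129212/138251 ≈ 0.93462)
110418/x - 186985/(1/(229231 + 797)) = 110418/(129212/138251) - 186985/(1/(229231 + 797)) = 110418*(138251/129212) - 186985/(1/230028) = 7632699459/64606 - 186985/1/230028 = 7632699459/64606 - 186985*230028 = 7632699459/64606 - 43011785580 = -2778811786482021/64606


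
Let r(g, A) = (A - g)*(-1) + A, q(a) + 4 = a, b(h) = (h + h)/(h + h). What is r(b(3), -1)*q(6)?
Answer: 2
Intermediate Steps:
b(h) = 1 (b(h) = (2*h)/((2*h)) = (2*h)*(1/(2*h)) = 1)
q(a) = -4 + a
r(g, A) = g (r(g, A) = (g - A) + A = g)
r(b(3), -1)*q(6) = 1*(-4 + 6) = 1*2 = 2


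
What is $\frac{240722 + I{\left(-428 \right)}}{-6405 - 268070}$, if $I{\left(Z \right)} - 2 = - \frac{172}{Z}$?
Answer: $- \frac{25757511}{29368825} \approx -0.87704$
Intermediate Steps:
$I{\left(Z \right)} = 2 - \frac{172}{Z}$
$\frac{240722 + I{\left(-428 \right)}}{-6405 - 268070} = \frac{240722 + \left(2 - \frac{172}{-428}\right)}{-6405 - 268070} = \frac{240722 + \left(2 - - \frac{43}{107}\right)}{-274475} = \left(240722 + \left(2 + \frac{43}{107}\right)\right) \left(- \frac{1}{274475}\right) = \left(240722 + \frac{257}{107}\right) \left(- \frac{1}{274475}\right) = \frac{25757511}{107} \left(- \frac{1}{274475}\right) = - \frac{25757511}{29368825}$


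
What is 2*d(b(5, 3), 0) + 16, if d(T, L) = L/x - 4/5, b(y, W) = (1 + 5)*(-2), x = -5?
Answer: 72/5 ≈ 14.400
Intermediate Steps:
b(y, W) = -12 (b(y, W) = 6*(-2) = -12)
d(T, L) = -4/5 - L/5 (d(T, L) = L/(-5) - 4/5 = L*(-1/5) - 4*1/5 = -L/5 - 4/5 = -4/5 - L/5)
2*d(b(5, 3), 0) + 16 = 2*(-4/5 - 1/5*0) + 16 = 2*(-4/5 + 0) + 16 = 2*(-4/5) + 16 = -8/5 + 16 = 72/5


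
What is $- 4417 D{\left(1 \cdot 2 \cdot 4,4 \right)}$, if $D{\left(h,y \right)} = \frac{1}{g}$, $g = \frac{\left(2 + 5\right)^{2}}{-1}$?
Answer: $\frac{631}{7} \approx 90.143$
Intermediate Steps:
$g = -49$ ($g = 7^{2} \left(-1\right) = 49 \left(-1\right) = -49$)
$D{\left(h,y \right)} = - \frac{1}{49}$ ($D{\left(h,y \right)} = \frac{1}{-49} = - \frac{1}{49}$)
$- 4417 D{\left(1 \cdot 2 \cdot 4,4 \right)} = \left(-4417\right) \left(- \frac{1}{49}\right) = \frac{631}{7}$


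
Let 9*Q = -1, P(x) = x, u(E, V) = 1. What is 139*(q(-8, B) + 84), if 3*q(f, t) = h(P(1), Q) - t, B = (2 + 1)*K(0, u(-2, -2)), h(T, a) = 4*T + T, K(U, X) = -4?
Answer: 37391/3 ≈ 12464.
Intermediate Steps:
Q = -⅑ (Q = (⅑)*(-1) = -⅑ ≈ -0.11111)
h(T, a) = 5*T
B = -12 (B = (2 + 1)*(-4) = 3*(-4) = -12)
q(f, t) = 5/3 - t/3 (q(f, t) = (5*1 - t)/3 = (5 - t)/3 = 5/3 - t/3)
139*(q(-8, B) + 84) = 139*((5/3 - ⅓*(-12)) + 84) = 139*((5/3 + 4) + 84) = 139*(17/3 + 84) = 139*(269/3) = 37391/3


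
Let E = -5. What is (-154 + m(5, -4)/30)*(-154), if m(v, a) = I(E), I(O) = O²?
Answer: 70763/3 ≈ 23588.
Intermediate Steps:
m(v, a) = 25 (m(v, a) = (-5)² = 25)
(-154 + m(5, -4)/30)*(-154) = (-154 + 25/30)*(-154) = (-154 + 25*(1/30))*(-154) = (-154 + ⅚)*(-154) = -919/6*(-154) = 70763/3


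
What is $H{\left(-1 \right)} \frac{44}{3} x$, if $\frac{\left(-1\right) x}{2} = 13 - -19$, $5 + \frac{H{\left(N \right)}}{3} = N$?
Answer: $16896$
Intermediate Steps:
$H{\left(N \right)} = -15 + 3 N$
$x = -64$ ($x = - 2 \left(13 - -19\right) = - 2 \left(13 + 19\right) = \left(-2\right) 32 = -64$)
$H{\left(-1 \right)} \frac{44}{3} x = \left(-15 + 3 \left(-1\right)\right) \frac{44}{3} \left(-64\right) = \left(-15 - 3\right) 44 \cdot \frac{1}{3} \left(-64\right) = \left(-18\right) \frac{44}{3} \left(-64\right) = \left(-264\right) \left(-64\right) = 16896$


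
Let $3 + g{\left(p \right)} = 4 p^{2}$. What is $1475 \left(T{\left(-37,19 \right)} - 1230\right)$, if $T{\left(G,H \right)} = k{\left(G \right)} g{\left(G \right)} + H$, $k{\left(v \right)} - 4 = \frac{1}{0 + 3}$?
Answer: $\frac{99586100}{3} \approx 3.3195 \cdot 10^{7}$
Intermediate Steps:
$g{\left(p \right)} = -3 + 4 p^{2}$
$k{\left(v \right)} = \frac{13}{3}$ ($k{\left(v \right)} = 4 + \frac{1}{0 + 3} = 4 + \frac{1}{3} = \frac{13}{3}$)
$T{\left(G,H \right)} = -13 + H + \frac{52 G^{2}}{3}$ ($T{\left(G,H \right)} = \frac{13 \left(-3 + 4 G^{2}\right)}{3} + H = \left(-13 + \frac{52 G^{2}}{3}\right) + H = -13 + H + \frac{52 G^{2}}{3}$)
$1475 \left(T{\left(-37,19 \right)} - 1230\right) = 1475 \left(\left(-13 + 19 + \frac{52 \left(-37\right)^{2}}{3}\right) - 1230\right) = 1475 \left(\left(-13 + 19 + \frac{52}{3} \cdot 1369\right) - 1230\right) = 1475 \left(\left(-13 + 19 + \frac{71188}{3}\right) - 1230\right) = 1475 \left(\frac{71206}{3} - 1230\right) = 1475 \cdot \frac{67516}{3} = \frac{99586100}{3}$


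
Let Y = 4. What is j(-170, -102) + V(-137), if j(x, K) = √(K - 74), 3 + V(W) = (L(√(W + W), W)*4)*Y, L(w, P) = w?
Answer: -3 + 4*I*√11 + 16*I*√274 ≈ -3.0 + 278.11*I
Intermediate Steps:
V(W) = -3 + 16*√2*√W (V(W) = -3 + (√(W + W)*4)*4 = -3 + (√(2*W)*4)*4 = -3 + ((√2*√W)*4)*4 = -3 + (4*√2*√W)*4 = -3 + 16*√2*√W)
j(x, K) = √(-74 + K)
j(-170, -102) + V(-137) = √(-74 - 102) + (-3 + 16*√2*√(-137)) = √(-176) + (-3 + 16*√2*(I*√137)) = 4*I*√11 + (-3 + 16*I*√274) = -3 + 4*I*√11 + 16*I*√274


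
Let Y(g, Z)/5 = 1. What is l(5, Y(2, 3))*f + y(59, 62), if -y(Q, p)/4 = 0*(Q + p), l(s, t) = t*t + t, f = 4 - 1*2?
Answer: 60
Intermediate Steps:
f = 2 (f = 4 - 2 = 2)
Y(g, Z) = 5 (Y(g, Z) = 5*1 = 5)
l(s, t) = t + t² (l(s, t) = t² + t = t + t²)
y(Q, p) = 0 (y(Q, p) = -0*(Q + p) = -4*0 = 0)
l(5, Y(2, 3))*f + y(59, 62) = (5*(1 + 5))*2 + 0 = (5*6)*2 + 0 = 30*2 + 0 = 60 + 0 = 60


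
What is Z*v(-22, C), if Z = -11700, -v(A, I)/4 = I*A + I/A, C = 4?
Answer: -45396000/11 ≈ -4.1269e+6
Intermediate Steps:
v(A, I) = -4*A*I - 4*I/A (v(A, I) = -4*(I*A + I/A) = -4*(A*I + I/A) = -4*A*I - 4*I/A)
Z*v(-22, C) = -(-46800)*4*(1 + (-22)²)/(-22) = -(-46800)*4*(-1)*(1 + 484)/22 = -(-46800)*4*(-1)*485/22 = -11700*3880/11 = -45396000/11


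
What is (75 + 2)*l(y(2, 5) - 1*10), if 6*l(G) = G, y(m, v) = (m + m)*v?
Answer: 385/3 ≈ 128.33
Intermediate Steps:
y(m, v) = 2*m*v (y(m, v) = (2*m)*v = 2*m*v)
l(G) = G/6
(75 + 2)*l(y(2, 5) - 1*10) = (75 + 2)*((2*2*5 - 1*10)/6) = 77*((20 - 10)/6) = 77*((1/6)*10) = 77*(5/3) = 385/3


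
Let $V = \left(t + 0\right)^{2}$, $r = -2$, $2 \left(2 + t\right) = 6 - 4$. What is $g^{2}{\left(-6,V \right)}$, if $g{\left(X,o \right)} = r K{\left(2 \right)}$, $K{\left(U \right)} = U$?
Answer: $16$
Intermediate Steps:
$t = -1$ ($t = -2 + \frac{6 - 4}{2} = -2 + \frac{1}{2} \cdot 2 = -2 + 1 = -1$)
$V = 1$ ($V = \left(-1 + 0\right)^{2} = \left(-1\right)^{2} = 1$)
$g{\left(X,o \right)} = -4$ ($g{\left(X,o \right)} = \left(-2\right) 2 = -4$)
$g^{2}{\left(-6,V \right)} = \left(-4\right)^{2} = 16$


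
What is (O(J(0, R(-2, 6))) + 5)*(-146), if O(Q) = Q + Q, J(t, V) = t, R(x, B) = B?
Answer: -730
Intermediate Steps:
O(Q) = 2*Q
(O(J(0, R(-2, 6))) + 5)*(-146) = (2*0 + 5)*(-146) = (0 + 5)*(-146) = 5*(-146) = -730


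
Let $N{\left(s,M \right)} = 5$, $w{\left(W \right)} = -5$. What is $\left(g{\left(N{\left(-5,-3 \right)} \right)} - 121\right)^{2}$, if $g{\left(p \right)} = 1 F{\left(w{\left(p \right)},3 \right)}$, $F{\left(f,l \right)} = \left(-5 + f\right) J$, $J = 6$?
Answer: $32761$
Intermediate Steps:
$F{\left(f,l \right)} = -30 + 6 f$ ($F{\left(f,l \right)} = \left(-5 + f\right) 6 = -30 + 6 f$)
$g{\left(p \right)} = -60$ ($g{\left(p \right)} = 1 \left(-30 + 6 \left(-5\right)\right) = 1 \left(-30 - 30\right) = 1 \left(-60\right) = -60$)
$\left(g{\left(N{\left(-5,-3 \right)} \right)} - 121\right)^{2} = \left(-60 - 121\right)^{2} = \left(-181\right)^{2} = 32761$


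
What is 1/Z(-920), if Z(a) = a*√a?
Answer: I*√230/423200 ≈ 3.5836e-5*I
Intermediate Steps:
Z(a) = a^(3/2)
1/Z(-920) = 1/((-920)^(3/2)) = 1/(-1840*I*√230) = I*√230/423200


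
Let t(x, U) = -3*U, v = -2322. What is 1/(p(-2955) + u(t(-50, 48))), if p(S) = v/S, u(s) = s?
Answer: -985/141066 ≈ -0.0069826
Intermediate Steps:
p(S) = -2322/S
1/(p(-2955) + u(t(-50, 48))) = 1/(-2322/(-2955) - 3*48) = 1/(-2322*(-1/2955) - 144) = 1/(774/985 - 144) = 1/(-141066/985) = -985/141066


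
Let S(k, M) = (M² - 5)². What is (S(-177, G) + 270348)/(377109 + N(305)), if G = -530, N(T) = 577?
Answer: 78902271373/377686 ≈ 2.0891e+5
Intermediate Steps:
S(k, M) = (-5 + M²)²
(S(-177, G) + 270348)/(377109 + N(305)) = ((-5 + (-530)²)² + 270348)/(377109 + 577) = ((-5 + 280900)² + 270348)/377686 = (280895² + 270348)*(1/377686) = (78902001025 + 270348)*(1/377686) = 78902271373*(1/377686) = 78902271373/377686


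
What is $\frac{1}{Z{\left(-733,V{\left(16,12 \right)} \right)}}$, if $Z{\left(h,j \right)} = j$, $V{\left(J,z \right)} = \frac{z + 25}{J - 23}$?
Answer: $- \frac{7}{37} \approx -0.18919$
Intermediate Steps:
$V{\left(J,z \right)} = \frac{25 + z}{-23 + J}$
$\frac{1}{Z{\left(-733,V{\left(16,12 \right)} \right)}} = \frac{1}{\frac{1}{-23 + 16} \left(25 + 12\right)} = \frac{1}{\frac{1}{-7} \cdot 37} = \frac{1}{\left(- \frac{1}{7}\right) 37} = \frac{1}{- \frac{37}{7}} = - \frac{7}{37}$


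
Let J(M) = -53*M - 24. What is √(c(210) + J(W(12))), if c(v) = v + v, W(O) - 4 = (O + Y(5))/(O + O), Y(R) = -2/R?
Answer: √142545/30 ≈ 12.585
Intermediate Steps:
W(O) = 4 + (-⅖ + O)/(2*O) (W(O) = 4 + (O - 2/5)/(O + O) = 4 + (O - 2*⅕)/((2*O)) = 4 + (O - ⅖)*(1/(2*O)) = 4 + (-⅖ + O)*(1/(2*O)) = 4 + (-⅖ + O)/(2*O))
J(M) = -24 - 53*M
c(v) = 2*v
√(c(210) + J(W(12))) = √(2*210 + (-24 - 53*(-2 + 45*12)/(10*12))) = √(420 + (-24 - 53*(-2 + 540)/(10*12))) = √(420 + (-24 - 53*538/(10*12))) = √(420 + (-24 - 53*269/60)) = √(420 + (-24 - 14257/60)) = √(420 - 15697/60) = √(9503/60) = √142545/30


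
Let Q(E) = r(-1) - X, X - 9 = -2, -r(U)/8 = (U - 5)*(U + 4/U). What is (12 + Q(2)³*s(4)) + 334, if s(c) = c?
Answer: -60276546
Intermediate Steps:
r(U) = -8*(-5 + U)*(U + 4/U) (r(U) = -8*(U - 5)*(U + 4/U) = -8*(-5 + U)*(U + 4/U))
X = 7 (X = 9 - 2 = 7)
Q(E) = -247 (Q(E) = (-32 - 8*(-1)² + 40*(-1) + 160/(-1)) - 1*7 = (-32 - 8*1 - 40 + 160*(-1)) - 7 = (-32 - 8 - 40 - 160) - 7 = -240 - 7 = -247)
(12 + Q(2)³*s(4)) + 334 = (12 + (-247)³*4) + 334 = (12 - 15069223*4) + 334 = (12 - 60276892) + 334 = -60276880 + 334 = -60276546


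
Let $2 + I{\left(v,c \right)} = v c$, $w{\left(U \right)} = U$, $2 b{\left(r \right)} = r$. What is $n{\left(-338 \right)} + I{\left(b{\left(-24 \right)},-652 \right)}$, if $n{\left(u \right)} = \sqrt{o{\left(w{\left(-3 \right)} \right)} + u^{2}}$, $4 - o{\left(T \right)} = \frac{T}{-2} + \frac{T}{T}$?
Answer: $7822 + \frac{\sqrt{456982}}{2} \approx 8160.0$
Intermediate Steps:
$b{\left(r \right)} = \frac{r}{2}$
$o{\left(T \right)} = 3 + \frac{T}{2}$ ($o{\left(T \right)} = 4 - \left(\frac{T}{-2} + \frac{T}{T}\right) = 4 - \left(T \left(- \frac{1}{2}\right) + 1\right) = 4 - \left(- \frac{T}{2} + 1\right) = 4 - \left(1 - \frac{T}{2}\right) = 4 + \left(-1 + \frac{T}{2}\right) = 3 + \frac{T}{2}$)
$I{\left(v,c \right)} = -2 + c v$ ($I{\left(v,c \right)} = -2 + v c = -2 + c v$)
$n{\left(u \right)} = \sqrt{\frac{3}{2} + u^{2}}$ ($n{\left(u \right)} = \sqrt{\left(3 + \frac{1}{2} \left(-3\right)\right) + u^{2}} = \sqrt{\left(3 - \frac{3}{2}\right) + u^{2}} = \sqrt{\frac{3}{2} + u^{2}}$)
$n{\left(-338 \right)} + I{\left(b{\left(-24 \right)},-652 \right)} = \frac{\sqrt{6 + 4 \left(-338\right)^{2}}}{2} - \left(2 + 652 \cdot \frac{1}{2} \left(-24\right)\right) = \frac{\sqrt{6 + 4 \cdot 114244}}{2} - -7822 = \frac{\sqrt{6 + 456976}}{2} + \left(-2 + 7824\right) = \frac{\sqrt{456982}}{2} + 7822 = 7822 + \frac{\sqrt{456982}}{2}$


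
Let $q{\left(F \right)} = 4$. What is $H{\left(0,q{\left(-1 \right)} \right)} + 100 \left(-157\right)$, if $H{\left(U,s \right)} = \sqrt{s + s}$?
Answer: $-15700 + 2 \sqrt{2} \approx -15697.0$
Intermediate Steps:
$H{\left(U,s \right)} = \sqrt{2} \sqrt{s}$ ($H{\left(U,s \right)} = \sqrt{2 s} = \sqrt{2} \sqrt{s}$)
$H{\left(0,q{\left(-1 \right)} \right)} + 100 \left(-157\right) = \sqrt{2} \sqrt{4} + 100 \left(-157\right) = \sqrt{2} \cdot 2 - 15700 = 2 \sqrt{2} - 15700 = -15700 + 2 \sqrt{2}$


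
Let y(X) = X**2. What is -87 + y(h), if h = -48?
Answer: 2217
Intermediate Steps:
-87 + y(h) = -87 + (-48)**2 = -87 + 2304 = 2217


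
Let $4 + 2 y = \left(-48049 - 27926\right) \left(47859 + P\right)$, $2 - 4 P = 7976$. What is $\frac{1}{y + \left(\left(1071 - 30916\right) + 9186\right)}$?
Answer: $- \frac{4}{6969345369} \approx -5.7394 \cdot 10^{-10}$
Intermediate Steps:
$P = - \frac{3987}{2}$ ($P = \frac{1}{2} - 1994 = - \frac{3987}{2} \approx -1993.5$)
$y = - \frac{6969262733}{4}$ ($y = -2 + \frac{\left(-48049 - 27926\right) \left(47859 - \frac{3987}{2}\right)}{2} = -2 + \frac{\left(-75975\right) \frac{91731}{2}}{2} = -2 + \frac{1}{2} \left(- \frac{6969262725}{2}\right) = -2 - \frac{6969262725}{4} = - \frac{6969262733}{4} \approx -1.7423 \cdot 10^{9}$)
$\frac{1}{y + \left(\left(1071 - 30916\right) + 9186\right)} = \frac{1}{- \frac{6969262733}{4} + \left(\left(1071 - 30916\right) + 9186\right)} = \frac{1}{- \frac{6969262733}{4} + \left(-29845 + 9186\right)} = \frac{1}{- \frac{6969262733}{4} - 20659} = \frac{1}{- \frac{6969345369}{4}} = - \frac{4}{6969345369}$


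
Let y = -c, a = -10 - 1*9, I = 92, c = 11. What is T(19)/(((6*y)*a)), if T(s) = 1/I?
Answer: 1/115368 ≈ 8.6679e-6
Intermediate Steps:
T(s) = 1/92
a = -19 (a = -10 - 9 = -19)
y = -11 (y = -1*11 = -11)
T(19)/(((6*y)*a)) = 1/(92*(((6*(-11))*(-19)))) = 1/(92*((-66*(-19)))) = (1/92)/1254 = (1/92)*(1/1254) = 1/115368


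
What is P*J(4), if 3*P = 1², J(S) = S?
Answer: 4/3 ≈ 1.3333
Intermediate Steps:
P = ⅓ (P = (⅓)*1² = (⅓)*1 = ⅓ ≈ 0.33333)
P*J(4) = (⅓)*4 = 4/3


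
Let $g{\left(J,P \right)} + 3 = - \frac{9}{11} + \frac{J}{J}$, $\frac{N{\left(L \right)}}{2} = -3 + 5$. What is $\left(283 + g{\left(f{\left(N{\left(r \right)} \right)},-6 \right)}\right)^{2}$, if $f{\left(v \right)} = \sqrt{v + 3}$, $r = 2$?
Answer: $\frac{9498724}{121} \approx 78502.0$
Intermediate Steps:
$N{\left(L \right)} = 4$ ($N{\left(L \right)} = 2 \left(-3 + 5\right) = 2 \cdot 2 = 4$)
$f{\left(v \right)} = \sqrt{3 + v}$
$g{\left(J,P \right)} = - \frac{31}{11}$ ($g{\left(J,P \right)} = -3 + \left(- \frac{9}{11} + \frac{J}{J}\right) = -3 + \left(\left(-9\right) \frac{1}{11} + 1\right) = -3 + \left(- \frac{9}{11} + 1\right) = -3 + \frac{2}{11} = - \frac{31}{11}$)
$\left(283 + g{\left(f{\left(N{\left(r \right)} \right)},-6 \right)}\right)^{2} = \left(283 - \frac{31}{11}\right)^{2} = \left(\frac{3082}{11}\right)^{2} = \frac{9498724}{121}$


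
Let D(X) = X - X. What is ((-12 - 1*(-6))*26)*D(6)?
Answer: 0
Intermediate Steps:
D(X) = 0
((-12 - 1*(-6))*26)*D(6) = ((-12 - 1*(-6))*26)*0 = ((-12 + 6)*26)*0 = -6*26*0 = -156*0 = 0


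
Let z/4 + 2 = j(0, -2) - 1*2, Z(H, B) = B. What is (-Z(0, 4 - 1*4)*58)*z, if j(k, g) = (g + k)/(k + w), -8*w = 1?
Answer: 0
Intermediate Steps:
w = -⅛ (w = -⅛*1 = -⅛ ≈ -0.12500)
j(k, g) = (g + k)/(-⅛ + k) (j(k, g) = (g + k)/(k - ⅛) = (g + k)/(-⅛ + k))
z = 48 (z = -8 + 4*(8*(-2 + 0)/(-1 + 8*0) - 1*2) = -8 + 4*(8*(-2)/(-1 + 0) - 2) = -8 + 4*(8*(-2)/(-1) - 2) = -8 + 4*(8*(-1)*(-2) - 2) = -8 + 4*(16 - 2) = -8 + 4*14 = -8 + 56 = 48)
(-Z(0, 4 - 1*4)*58)*z = (-(4 - 1*4)*58)*48 = (-(4 - 4)*58)*48 = (-1*0*58)*48 = (0*58)*48 = 0*48 = 0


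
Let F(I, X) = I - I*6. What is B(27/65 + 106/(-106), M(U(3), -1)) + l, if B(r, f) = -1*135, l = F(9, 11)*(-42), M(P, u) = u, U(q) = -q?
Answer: 1755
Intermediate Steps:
F(I, X) = -5*I (F(I, X) = I - 6*I = -5*I)
l = 1890 (l = -5*9*(-42) = -45*(-42) = 1890)
B(r, f) = -135
B(27/65 + 106/(-106), M(U(3), -1)) + l = -135 + 1890 = 1755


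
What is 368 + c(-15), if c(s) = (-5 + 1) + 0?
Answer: 364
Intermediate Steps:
c(s) = -4 (c(s) = -4 + 0 = -4)
368 + c(-15) = 368 - 4 = 364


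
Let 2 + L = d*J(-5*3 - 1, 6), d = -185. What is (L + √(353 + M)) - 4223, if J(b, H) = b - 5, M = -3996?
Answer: -340 + I*√3643 ≈ -340.0 + 60.357*I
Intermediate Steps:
J(b, H) = -5 + b
L = 3883 (L = -2 - 185*(-5 + (-5*3 - 1)) = -2 - 185*(-5 + (-15 - 1)) = -2 - 185*(-5 - 16) = -2 - 185*(-21) = -2 + 3885 = 3883)
(L + √(353 + M)) - 4223 = (3883 + √(353 - 3996)) - 4223 = (3883 + √(-3643)) - 4223 = (3883 + I*√3643) - 4223 = -340 + I*√3643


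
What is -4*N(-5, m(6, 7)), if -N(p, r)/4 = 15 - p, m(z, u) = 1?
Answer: 320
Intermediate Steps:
N(p, r) = -60 + 4*p (N(p, r) = -4*(15 - p) = -60 + 4*p)
-4*N(-5, m(6, 7)) = -4*(-60 + 4*(-5)) = -4*(-60 - 20) = -4*(-80) = 320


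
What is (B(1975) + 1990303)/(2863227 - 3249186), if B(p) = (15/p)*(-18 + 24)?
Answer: -786169703/152453805 ≈ -5.1568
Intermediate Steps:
B(p) = 90/p (B(p) = (15/p)*6 = 90/p)
(B(1975) + 1990303)/(2863227 - 3249186) = (90/1975 + 1990303)/(2863227 - 3249186) = (90*(1/1975) + 1990303)/(-385959) = (18/395 + 1990303)*(-1/385959) = (786169703/395)*(-1/385959) = -786169703/152453805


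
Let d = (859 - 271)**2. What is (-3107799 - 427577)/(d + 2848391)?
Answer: -3535376/3194135 ≈ -1.1068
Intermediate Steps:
d = 345744 (d = 588**2 = 345744)
(-3107799 - 427577)/(d + 2848391) = (-3107799 - 427577)/(345744 + 2848391) = -3535376/3194135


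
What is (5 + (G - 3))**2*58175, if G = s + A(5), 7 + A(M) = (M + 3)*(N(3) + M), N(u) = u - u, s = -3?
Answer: 59571200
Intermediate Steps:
N(u) = 0
A(M) = -7 + M*(3 + M) (A(M) = -7 + (M + 3)*(0 + M) = -7 + (3 + M)*M = -7 + M*(3 + M))
G = 30 (G = -3 + (-7 + 5**2 + 3*5) = -3 + (-7 + 25 + 15) = -3 + 33 = 30)
(5 + (G - 3))**2*58175 = (5 + (30 - 3))**2*58175 = (5 + 27)**2*58175 = 32**2*58175 = 1024*58175 = 59571200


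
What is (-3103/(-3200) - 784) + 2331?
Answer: 4953503/3200 ≈ 1548.0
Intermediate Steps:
(-3103/(-3200) - 784) + 2331 = (-3103*(-1/3200) - 784) + 2331 = (3103/3200 - 784) + 2331 = -2505697/3200 + 2331 = 4953503/3200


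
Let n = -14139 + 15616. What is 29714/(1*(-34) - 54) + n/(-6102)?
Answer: -45361201/134244 ≈ -337.90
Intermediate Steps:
n = 1477
29714/(1*(-34) - 54) + n/(-6102) = 29714/(1*(-34) - 54) + 1477/(-6102) = 29714/(-34 - 54) + 1477*(-1/6102) = 29714/(-88) - 1477/6102 = 29714*(-1/88) - 1477/6102 = -14857/44 - 1477/6102 = -45361201/134244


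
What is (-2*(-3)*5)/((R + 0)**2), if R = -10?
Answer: 3/10 ≈ 0.30000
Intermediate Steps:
(-2*(-3)*5)/((R + 0)**2) = (-2*(-3)*5)/((-10 + 0)**2) = (6*5)/((-10)**2) = 30/100 = 30*(1/100) = 3/10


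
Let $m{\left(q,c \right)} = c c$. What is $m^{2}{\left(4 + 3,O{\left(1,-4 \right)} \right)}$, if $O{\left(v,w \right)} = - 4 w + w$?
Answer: $20736$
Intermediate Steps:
$O{\left(v,w \right)} = - 3 w$
$m{\left(q,c \right)} = c^{2}$
$m^{2}{\left(4 + 3,O{\left(1,-4 \right)} \right)} = \left(\left(\left(-3\right) \left(-4\right)\right)^{2}\right)^{2} = \left(12^{2}\right)^{2} = 144^{2} = 20736$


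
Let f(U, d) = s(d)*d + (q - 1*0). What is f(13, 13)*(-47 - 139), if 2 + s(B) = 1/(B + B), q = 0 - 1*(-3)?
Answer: 4185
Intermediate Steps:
q = 3 (q = 0 + 3 = 3)
s(B) = -2 + 1/(2*B) (s(B) = -2 + 1/(B + B) = -2 + 1/(2*B))
f(U, d) = 3 + d*(-2 + 1/(2*d)) (f(U, d) = (-2 + 1/(2*d))*d + (3 - 1*0) = d*(-2 + 1/(2*d)) + (3 + 0) = d*(-2 + 1/(2*d)) + 3 = 3 + d*(-2 + 1/(2*d)))
f(13, 13)*(-47 - 139) = (7/2 - 2*13)*(-47 - 139) = (7/2 - 26)*(-186) = -45/2*(-186) = 4185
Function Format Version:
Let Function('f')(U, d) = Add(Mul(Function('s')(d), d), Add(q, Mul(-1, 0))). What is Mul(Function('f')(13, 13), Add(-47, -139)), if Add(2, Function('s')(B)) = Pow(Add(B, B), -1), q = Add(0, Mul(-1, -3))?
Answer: 4185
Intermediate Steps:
q = 3 (q = Add(0, 3) = 3)
Function('s')(B) = Add(-2, Mul(Rational(1, 2), Pow(B, -1))) (Function('s')(B) = Add(-2, Pow(Add(B, B), -1)) = Add(-2, Pow(Mul(2, B), -1)) = Add(-2, Mul(Rational(1, 2), Pow(B, -1))))
Function('f')(U, d) = Add(3, Mul(d, Add(-2, Mul(Rational(1, 2), Pow(d, -1))))) (Function('f')(U, d) = Add(Mul(Add(-2, Mul(Rational(1, 2), Pow(d, -1))), d), Add(3, Mul(-1, 0))) = Add(Mul(d, Add(-2, Mul(Rational(1, 2), Pow(d, -1)))), Add(3, 0)) = Add(Mul(d, Add(-2, Mul(Rational(1, 2), Pow(d, -1)))), 3) = Add(3, Mul(d, Add(-2, Mul(Rational(1, 2), Pow(d, -1))))))
Mul(Function('f')(13, 13), Add(-47, -139)) = Mul(Add(Rational(7, 2), Mul(-2, 13)), Add(-47, -139)) = Mul(Add(Rational(7, 2), -26), -186) = Mul(Rational(-45, 2), -186) = 4185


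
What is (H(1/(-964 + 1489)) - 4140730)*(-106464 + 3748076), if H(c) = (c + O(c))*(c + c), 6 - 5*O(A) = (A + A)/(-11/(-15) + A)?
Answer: -802133214205675545128/53195625 ≈ -1.5079e+13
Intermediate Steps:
O(A) = 6/5 - 2*A/(5*(11/15 + A)) (O(A) = 6/5 - (A + A)/(5*(-11/(-15) + A)) = 6/5 - 2*A/(5*(-11*(-1/15) + A)) = 6/5 - 2*A/(5*(11/15 + A)))
H(c) = 2*c*(c + 6*(11 + 10*c)/(5*(11 + 15*c))) (H(c) = (c + 6*(11 + 10*c)/(5*(11 + 15*c)))*(c + c) = (c + 6*(11 + 10*c)/(5*(11 + 15*c)))*(2*c) = 2*c*(c + 6*(11 + 10*c)/(5*(11 + 15*c))))
(H(1/(-964 + 1489)) - 4140730)*(-106464 + 3748076) = (2*(66 + 75*(1/(-964 + 1489))**2 + 115/(-964 + 1489))/(5*(-964 + 1489)*(11 + 15/(-964 + 1489))) - 4140730)*(-106464 + 3748076) = ((2/5)*(66 + 75*(1/525)**2 + 115/525)/(525*(11 + 15/525)) - 4140730)*3641612 = ((2/5)*(1/525)*(66 + 75*(1/525)**2 + 115*(1/525))/(11 + 15*(1/525)) - 4140730)*3641612 = ((2/5)*(1/525)*(66 + 75*(1/275625) + 23/105)/(11 + 1/35) - 4140730)*3641612 = ((2/5)*(1/525)*(66 + 1/3675 + 23/105)/(386/35) - 4140730)*3641612 = ((2/5)*(1/525)*(35/386)*(243356/3675) - 4140730)*3641612 = (243356/53195625 - 4140730)*3641612 = -220268720062894/53195625*3641612 = -802133214205675545128/53195625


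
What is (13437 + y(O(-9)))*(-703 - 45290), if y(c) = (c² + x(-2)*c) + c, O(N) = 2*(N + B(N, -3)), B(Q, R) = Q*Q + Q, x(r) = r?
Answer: -1342397691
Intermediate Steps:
B(Q, R) = Q + Q² (B(Q, R) = Q² + Q = Q + Q²)
O(N) = 2*N + 2*N*(1 + N) (O(N) = 2*(N + N*(1 + N)) = 2*N + 2*N*(1 + N))
y(c) = c² - c (y(c) = (c² - 2*c) + c = c² - c)
(13437 + y(O(-9)))*(-703 - 45290) = (13437 + (2*(-9)*(2 - 9))*(-1 + 2*(-9)*(2 - 9)))*(-703 - 45290) = (13437 + (2*(-9)*(-7))*(-1 + 2*(-9)*(-7)))*(-45993) = (13437 + 126*(-1 + 126))*(-45993) = (13437 + 126*125)*(-45993) = (13437 + 15750)*(-45993) = 29187*(-45993) = -1342397691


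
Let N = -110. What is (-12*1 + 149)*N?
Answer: -15070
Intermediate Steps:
(-12*1 + 149)*N = (-12*1 + 149)*(-110) = (-12 + 149)*(-110) = 137*(-110) = -15070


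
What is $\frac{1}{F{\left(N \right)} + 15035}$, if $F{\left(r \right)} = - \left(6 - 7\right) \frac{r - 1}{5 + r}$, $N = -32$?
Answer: $\frac{9}{135326} \approx 6.6506 \cdot 10^{-5}$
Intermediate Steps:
$F{\left(r \right)} = \frac{-1 + r}{5 + r}$ ($F{\left(r \right)} = - \left(-1\right) \frac{-1 + r}{5 + r} = - \frac{\left(-1\right) \left(-1 + r\right)}{5 + r} = \frac{-1 + r}{5 + r}$)
$\frac{1}{F{\left(N \right)} + 15035} = \frac{1}{\frac{-1 - 32}{5 - 32} + 15035} = \frac{1}{\frac{1}{-27} \left(-33\right) + 15035} = \frac{1}{\left(- \frac{1}{27}\right) \left(-33\right) + 15035} = \frac{1}{\frac{11}{9} + 15035} = \frac{1}{\frac{135326}{9}} = \frac{9}{135326}$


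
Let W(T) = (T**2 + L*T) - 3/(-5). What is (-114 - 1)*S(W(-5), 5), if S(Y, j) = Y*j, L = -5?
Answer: -29095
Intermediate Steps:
W(T) = 3/5 + T**2 - 5*T (W(T) = (T**2 - 5*T) - 3/(-5) = (T**2 - 5*T) - 3*(-1/5) = (T**2 - 5*T) + 3/5 = 3/5 + T**2 - 5*T)
(-114 - 1)*S(W(-5), 5) = (-114 - 1)*((3/5 + (-5)**2 - 5*(-5))*5) = -115*(3/5 + 25 + 25)*5 = -5819*5 = -115*253 = -29095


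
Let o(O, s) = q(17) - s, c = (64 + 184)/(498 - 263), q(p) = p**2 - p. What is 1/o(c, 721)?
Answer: -1/449 ≈ -0.0022272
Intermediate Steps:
c = 248/235 ≈ 1.0553
o(O, s) = 272 - s (o(O, s) = 17*(-1 + 17) - s = 17*16 - s = 272 - s)
1/o(c, 721) = 1/(272 - 1*721) = 1/(272 - 721) = 1/(-449) = -1/449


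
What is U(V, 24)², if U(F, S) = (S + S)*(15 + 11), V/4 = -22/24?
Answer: 1557504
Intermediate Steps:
V = -11/3 (V = 4*(-22/24) = 4*(-22*1/24) = 4*(-11/12) = -11/3 ≈ -3.6667)
U(F, S) = 52*S (U(F, S) = (2*S)*26 = 52*S)
U(V, 24)² = (52*24)² = 1248² = 1557504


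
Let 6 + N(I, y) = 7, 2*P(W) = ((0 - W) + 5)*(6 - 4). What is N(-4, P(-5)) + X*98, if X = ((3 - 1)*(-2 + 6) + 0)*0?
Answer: 1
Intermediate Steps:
P(W) = 5 - W (P(W) = (((0 - W) + 5)*(6 - 4))/2 = ((-W + 5)*2)/2 = ((5 - W)*2)/2 = (10 - 2*W)/2 = 5 - W)
X = 0 (X = (2*4 + 0)*0 = (8 + 0)*0 = 8*0 = 0)
N(I, y) = 1 (N(I, y) = -6 + 7 = 1)
N(-4, P(-5)) + X*98 = 1 + 0*98 = 1 + 0 = 1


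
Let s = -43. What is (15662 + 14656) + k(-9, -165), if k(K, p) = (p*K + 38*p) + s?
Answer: 25490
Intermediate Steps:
k(K, p) = -43 + 38*p + K*p (k(K, p) = (p*K + 38*p) - 43 = (K*p + 38*p) - 43 = (38*p + K*p) - 43 = -43 + 38*p + K*p)
(15662 + 14656) + k(-9, -165) = (15662 + 14656) + (-43 + 38*(-165) - 9*(-165)) = 30318 + (-43 - 6270 + 1485) = 30318 - 4828 = 25490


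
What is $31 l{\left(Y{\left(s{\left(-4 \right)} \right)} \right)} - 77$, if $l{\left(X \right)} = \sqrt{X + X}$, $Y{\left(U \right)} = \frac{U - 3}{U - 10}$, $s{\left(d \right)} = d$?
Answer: $-46$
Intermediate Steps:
$Y{\left(U \right)} = \frac{-3 + U}{-10 + U}$ ($Y{\left(U \right)} = \frac{-3 + U}{U - 10} = \frac{-3 + U}{-10 + U}$)
$l{\left(X \right)} = \sqrt{2} \sqrt{X}$ ($l{\left(X \right)} = \sqrt{2 X} = \sqrt{2} \sqrt{X}$)
$31 l{\left(Y{\left(s{\left(-4 \right)} \right)} \right)} - 77 = 31 \sqrt{2} \sqrt{\frac{-3 - 4}{-10 - 4}} - 77 = 31 \sqrt{2} \sqrt{\frac{1}{-14} \left(-7\right)} - 77 = 31 \sqrt{2} \sqrt{\left(- \frac{1}{14}\right) \left(-7\right)} - 77 = 31 \frac{\sqrt{2}}{\sqrt{2}} - 77 = 31 \sqrt{2} \frac{\sqrt{2}}{2} - 77 = 31 \cdot 1 - 77 = 31 - 77 = -46$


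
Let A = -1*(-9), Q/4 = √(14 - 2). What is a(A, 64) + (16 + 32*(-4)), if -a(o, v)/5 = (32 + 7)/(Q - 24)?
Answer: -1597/16 + 65*√3/16 ≈ -92.776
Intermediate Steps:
Q = 8*√3 (Q = 4*√(14 - 2) = 4*√12 = 4*(2*√3) = 8*√3 ≈ 13.856)
A = 9
a(o, v) = -195/(-24 + 8*√3) (a(o, v) = -5*(32 + 7)/(8*√3 - 24) = -195/(-24 + 8*√3))
a(A, 64) + (16 + 32*(-4)) = (195/16 + 65*√3/16) + (16 + 32*(-4)) = (195/16 + 65*√3/16) + (16 - 128) = (195/16 + 65*√3/16) - 112 = -1597/16 + 65*√3/16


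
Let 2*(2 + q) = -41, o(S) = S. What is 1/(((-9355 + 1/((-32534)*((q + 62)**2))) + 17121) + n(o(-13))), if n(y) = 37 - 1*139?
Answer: 101522347/778067267406 ≈ 0.00013048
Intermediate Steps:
q = -45/2 (q = -2 + (1/2)*(-41) = -2 - 41/2 = -45/2 ≈ -22.500)
n(y) = -102 (n(y) = 37 - 139 = -102)
1/(((-9355 + 1/((-32534)*((q + 62)**2))) + 17121) + n(o(-13))) = 1/(((-9355 + 1/((-32534)*((-45/2 + 62)**2))) + 17121) - 102) = 1/(((-9355 - 1/(32534*((79/2)**2))) + 17121) - 102) = 1/(((-9355 - 1/(32534*6241/4)) + 17121) - 102) = 1/(((-9355 - 1/32534*4/6241) + 17121) - 102) = 1/(((-9355 - 2/101522347) + 17121) - 102) = 1/((-949741556187/101522347 + 17121) - 102) = 1/(788422546800/101522347 - 102) = 1/(778067267406/101522347) = 101522347/778067267406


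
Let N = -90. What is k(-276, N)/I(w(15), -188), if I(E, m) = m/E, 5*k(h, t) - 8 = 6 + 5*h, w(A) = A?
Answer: 2049/94 ≈ 21.798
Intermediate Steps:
k(h, t) = 14/5 + h (k(h, t) = 8/5 + (6 + 5*h)/5 = 8/5 + (6/5 + h) = 14/5 + h)
k(-276, N)/I(w(15), -188) = (14/5 - 276)/((-188/15)) = -1366/(5*((-188*1/15))) = -1366/(5*(-188/15)) = -1366/5*(-15/188) = 2049/94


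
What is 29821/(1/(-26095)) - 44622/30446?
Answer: -11846218863196/15223 ≈ -7.7818e+8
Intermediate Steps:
29821/(1/(-26095)) - 44622/30446 = 29821/(-1/26095) - 44622*1/30446 = 29821*(-26095) - 22311/15223 = -778178995 - 22311/15223 = -11846218863196/15223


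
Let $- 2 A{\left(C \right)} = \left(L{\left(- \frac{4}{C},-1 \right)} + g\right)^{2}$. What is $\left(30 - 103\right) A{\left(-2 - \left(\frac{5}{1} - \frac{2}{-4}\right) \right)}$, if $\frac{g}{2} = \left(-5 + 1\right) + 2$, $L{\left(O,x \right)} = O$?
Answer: $\frac{98696}{225} \approx 438.65$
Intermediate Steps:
$g = -4$ ($g = 2 \left(\left(-5 + 1\right) + 2\right) = 2 \left(-4 + 2\right) = 2 \left(-2\right) = -4$)
$A{\left(C \right)} = - \frac{\left(-4 - \frac{4}{C}\right)^{2}}{2}$ ($A{\left(C \right)} = - \frac{\left(- \frac{4}{C} - 4\right)^{2}}{2} = - \frac{\left(-4 - \frac{4}{C}\right)^{2}}{2}$)
$\left(30 - 103\right) A{\left(-2 - \left(\frac{5}{1} - \frac{2}{-4}\right) \right)} = \left(30 - 103\right) \left(- \frac{8 \left(1 - \left(2 + \frac{1}{2} + 5\right)\right)^{2}}{\left(-2 - \left(\frac{5}{1} - \frac{2}{-4}\right)\right)^{2}}\right) = - 73 \left(- \frac{8 \left(1 - \left(2 + \frac{1}{2} + 5\right)\right)^{2}}{\left(-2 - \left(5 \cdot 1 - - \frac{1}{2}\right)\right)^{2}}\right) = - 73 \left(- \frac{8 \left(1 - \frac{15}{2}\right)^{2}}{\left(-2 - \left(5 + \frac{1}{2}\right)\right)^{2}}\right) = - 73 \left(- \frac{8 \left(1 - \frac{15}{2}\right)^{2}}{\left(-2 - \frac{11}{2}\right)^{2}}\right) = - 73 \left(- \frac{8 \left(1 - \frac{15}{2}\right)^{2}}{\frac{225}{4}}\right) = - 73 \left(\left(-8\right) \frac{4}{225} \left(- \frac{13}{2}\right)^{2}\right) = - 73 \left(\left(-8\right) \frac{4}{225} \cdot \frac{169}{4}\right) = \left(-73\right) \left(- \frac{1352}{225}\right) = \frac{98696}{225}$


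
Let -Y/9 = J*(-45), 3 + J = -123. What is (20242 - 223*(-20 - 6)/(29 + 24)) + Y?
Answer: -1625966/53 ≈ -30679.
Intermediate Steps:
J = -126 (J = -3 - 123 = -126)
Y = -51030 (Y = -(-1134)*(-45) = -9*5670 = -51030)
(20242 - 223*(-20 - 6)/(29 + 24)) + Y = (20242 - 223*(-20 - 6)/(29 + 24)) - 51030 = (20242 - (-5798)/53) - 51030 = (20242 - 223*(-26/53)) - 51030 = (20242 + 5798/53) - 51030 = 1078624/53 - 51030 = -1625966/53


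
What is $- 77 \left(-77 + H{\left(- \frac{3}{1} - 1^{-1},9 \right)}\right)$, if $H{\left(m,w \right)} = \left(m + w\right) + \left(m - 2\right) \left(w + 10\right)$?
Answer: $14322$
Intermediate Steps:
$H{\left(m,w \right)} = m + w + \left(-2 + m\right) \left(10 + w\right)$ ($H{\left(m,w \right)} = \left(m + w\right) + \left(-2 + m\right) \left(10 + w\right) = m + w + \left(-2 + m\right) \left(10 + w\right)$)
$- 77 \left(-77 + H{\left(- \frac{3}{1} - 1^{-1},9 \right)}\right) = - 77 \left(-77 + \left(-20 - 9 + 11 \left(- \frac{3}{1} - 1^{-1}\right) + \left(- \frac{3}{1} - 1^{-1}\right) 9\right)\right) = - 77 \left(-77 + \left(-20 - 9 + 11 \left(\left(-3\right) 1 - 1\right) + \left(\left(-3\right) 1 - 1\right) 9\right)\right) = - 77 \left(-77 + \left(-20 - 9 + 11 \left(-3 - 1\right) + \left(-3 - 1\right) 9\right)\right) = - 77 \left(-77 - 109\right) = \left(-77\right) \left(-186\right) = 14322$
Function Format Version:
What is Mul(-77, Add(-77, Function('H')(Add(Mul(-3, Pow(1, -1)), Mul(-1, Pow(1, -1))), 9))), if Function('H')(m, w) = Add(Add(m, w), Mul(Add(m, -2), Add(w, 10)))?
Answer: 14322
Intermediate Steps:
Function('H')(m, w) = Add(m, w, Mul(Add(-2, m), Add(10, w))) (Function('H')(m, w) = Add(Add(m, w), Mul(Add(-2, m), Add(10, w))) = Add(m, w, Mul(Add(-2, m), Add(10, w))))
Mul(-77, Add(-77, Function('H')(Add(Mul(-3, Pow(1, -1)), Mul(-1, Pow(1, -1))), 9))) = Mul(-77, Add(-77, Add(-20, Mul(-1, 9), Mul(11, Add(Mul(-3, Pow(1, -1)), Mul(-1, Pow(1, -1)))), Mul(Add(Mul(-3, Pow(1, -1)), Mul(-1, Pow(1, -1))), 9)))) = Mul(-77, Add(-77, Add(-20, -9, Mul(11, Add(Mul(-3, 1), Mul(-1, 1))), Mul(Add(Mul(-3, 1), Mul(-1, 1)), 9)))) = Mul(-77, Add(-77, Add(-20, -9, Mul(11, Add(-3, -1)), Mul(Add(-3, -1), 9)))) = Mul(-77, Add(-77, Add(-20, -9, Mul(11, -4), Mul(-4, 9)))) = Mul(-77, Add(-77, Add(-20, -9, -44, -36))) = Mul(-77, Add(-77, -109)) = Mul(-77, -186) = 14322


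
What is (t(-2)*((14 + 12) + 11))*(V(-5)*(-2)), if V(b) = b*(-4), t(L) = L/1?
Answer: 2960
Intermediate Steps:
t(L) = L (t(L) = L*1 = L)
V(b) = -4*b
(t(-2)*((14 + 12) + 11))*(V(-5)*(-2)) = (-2*((14 + 12) + 11))*(-4*(-5)*(-2)) = (-2*(26 + 11))*(20*(-2)) = -2*37*(-40) = -74*(-40) = 2960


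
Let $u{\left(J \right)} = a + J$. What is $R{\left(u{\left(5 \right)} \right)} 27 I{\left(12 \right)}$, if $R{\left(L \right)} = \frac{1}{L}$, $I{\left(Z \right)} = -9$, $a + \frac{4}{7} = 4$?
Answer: $- \frac{1701}{59} \approx -28.831$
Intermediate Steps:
$a = \frac{24}{7}$ ($a = - \frac{4}{7} + 4 = \frac{24}{7} \approx 3.4286$)
$u{\left(J \right)} = \frac{24}{7} + J$
$R{\left(u{\left(5 \right)} \right)} 27 I{\left(12 \right)} = \frac{1}{\frac{24}{7} + 5} \cdot 27 \left(-9\right) = \frac{1}{\frac{59}{7}} \cdot 27 \left(-9\right) = \frac{7}{59} \cdot 27 \left(-9\right) = \frac{189}{59} \left(-9\right) = - \frac{1701}{59}$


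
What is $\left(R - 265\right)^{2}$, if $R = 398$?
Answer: $17689$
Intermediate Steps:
$\left(R - 265\right)^{2} = \left(398 - 265\right)^{2} = 133^{2} = 17689$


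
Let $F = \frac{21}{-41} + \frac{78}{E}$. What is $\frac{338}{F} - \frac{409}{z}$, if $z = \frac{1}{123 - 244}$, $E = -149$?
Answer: $\frac{311052061}{6327} \approx 49163.0$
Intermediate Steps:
$z = - \frac{1}{121}$ ($z = \frac{1}{-121} = - \frac{1}{121} \approx -0.0082645$)
$F = - \frac{6327}{6109}$ ($F = \frac{21}{-41} + \frac{78}{-149} = 21 \left(- \frac{1}{41}\right) + 78 \left(- \frac{1}{149}\right) = - \frac{21}{41} - \frac{78}{149} = - \frac{6327}{6109} \approx -1.0357$)
$\frac{338}{F} - \frac{409}{z} = \frac{338}{- \frac{6327}{6109}} - \frac{409}{- \frac{1}{121}} = 338 \left(- \frac{6109}{6327}\right) - -49489 = - \frac{2064842}{6327} + 49489 = \frac{311052061}{6327}$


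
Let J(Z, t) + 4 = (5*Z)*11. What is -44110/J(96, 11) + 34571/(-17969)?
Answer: -487504593/47402222 ≈ -10.284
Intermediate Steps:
J(Z, t) = -4 + 55*Z (J(Z, t) = -4 + (5*Z)*11 = -4 + 55*Z)
-44110/J(96, 11) + 34571/(-17969) = -44110/(-4 + 55*96) + 34571/(-17969) = -44110/(-4 + 5280) + 34571*(-1/17969) = -44110/5276 - 34571/17969 = -44110*1/5276 - 34571/17969 = -22055/2638 - 34571/17969 = -487504593/47402222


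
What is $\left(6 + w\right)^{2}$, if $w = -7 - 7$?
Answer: $64$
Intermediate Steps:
$w = -14$ ($w = -7 - 7 = -14$)
$\left(6 + w\right)^{2} = \left(6 - 14\right)^{2} = \left(-8\right)^{2} = 64$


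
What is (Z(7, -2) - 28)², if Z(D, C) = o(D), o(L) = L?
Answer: 441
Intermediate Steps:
Z(D, C) = D
(Z(7, -2) - 28)² = (7 - 28)² = (-21)² = 441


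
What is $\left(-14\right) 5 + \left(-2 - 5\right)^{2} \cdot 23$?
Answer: $1057$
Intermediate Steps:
$\left(-14\right) 5 + \left(-2 - 5\right)^{2} \cdot 23 = -70 + \left(-7\right)^{2} \cdot 23 = -70 + 49 \cdot 23 = -70 + 1127 = 1057$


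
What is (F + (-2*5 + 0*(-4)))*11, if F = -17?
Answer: -297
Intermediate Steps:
(F + (-2*5 + 0*(-4)))*11 = (-17 + (-2*5 + 0*(-4)))*11 = (-17 + (-10 + 0))*11 = (-17 - 10)*11 = -27*11 = -297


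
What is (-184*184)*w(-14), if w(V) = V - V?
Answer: 0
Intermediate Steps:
w(V) = 0
(-184*184)*w(-14) = -184*184*0 = -33856*0 = 0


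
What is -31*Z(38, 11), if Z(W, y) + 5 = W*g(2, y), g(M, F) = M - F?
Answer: 10757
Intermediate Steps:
Z(W, y) = -5 + W*(2 - y)
-31*Z(38, 11) = -31*(-5 - 1*38*(-2 + 11)) = -31*(-5 - 1*38*9) = -31*(-5 - 342) = -31*(-347) = 10757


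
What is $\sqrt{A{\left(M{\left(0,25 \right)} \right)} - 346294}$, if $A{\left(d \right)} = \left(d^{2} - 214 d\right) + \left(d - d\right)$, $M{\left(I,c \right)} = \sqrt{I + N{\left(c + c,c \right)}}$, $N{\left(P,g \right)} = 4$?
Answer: $i \sqrt{346718} \approx 588.83 i$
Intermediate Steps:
$M{\left(I,c \right)} = \sqrt{4 + I}$ ($M{\left(I,c \right)} = \sqrt{I + 4} = \sqrt{4 + I}$)
$A{\left(d \right)} = d^{2} - 214 d$ ($A{\left(d \right)} = \left(d^{2} - 214 d\right) + 0 = d^{2} - 214 d$)
$\sqrt{A{\left(M{\left(0,25 \right)} \right)} - 346294} = \sqrt{\sqrt{4 + 0} \left(-214 + \sqrt{4 + 0}\right) - 346294} = \sqrt{\sqrt{4} \left(-214 + \sqrt{4}\right) - 346294} = \sqrt{2 \left(-214 + 2\right) - 346294} = \sqrt{2 \left(-212\right) - 346294} = \sqrt{-424 - 346294} = \sqrt{-346718} = i \sqrt{346718}$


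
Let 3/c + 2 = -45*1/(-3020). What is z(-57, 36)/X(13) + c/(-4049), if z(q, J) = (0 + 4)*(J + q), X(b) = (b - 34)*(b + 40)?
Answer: 19515040/257301803 ≈ 0.075845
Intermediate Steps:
X(b) = (-34 + b)*(40 + b)
c = -1812/1199 (c = 3/(-2 - 45*1/(-3020)) = 3/(-2 - 45*(-1/3020)) = 3/(-2 + 9/604) = 3/(-1199/604) = 3*(-604/1199) = -1812/1199 ≈ -1.5113)
z(q, J) = 4*J + 4*q (z(q, J) = 4*(J + q) = 4*J + 4*q)
z(-57, 36)/X(13) + c/(-4049) = (4*36 + 4*(-57))/(-1360 + 13² + 6*13) - 1812/1199/(-4049) = (144 - 228)/(-1360 + 169 + 78) - 1812/1199*(-1/4049) = -84/(-1113) + 1812/4854751 = -84*(-1/1113) + 1812/4854751 = 4/53 + 1812/4854751 = 19515040/257301803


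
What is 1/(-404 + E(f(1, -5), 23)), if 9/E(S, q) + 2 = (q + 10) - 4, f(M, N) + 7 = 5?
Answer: -3/1211 ≈ -0.0024773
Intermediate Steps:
f(M, N) = -2 (f(M, N) = -7 + 5 = -2)
E(S, q) = 9/(4 + q) (E(S, q) = 9/(-2 + ((q + 10) - 4)) = 9/(-2 + ((10 + q) - 4)) = 9/(-2 + (6 + q)) = 9/(4 + q))
1/(-404 + E(f(1, -5), 23)) = 1/(-404 + 9/(4 + 23)) = 1/(-404 + 9/27) = 1/(-404 + 9*(1/27)) = 1/(-404 + 1/3) = 1/(-1211/3) = -3/1211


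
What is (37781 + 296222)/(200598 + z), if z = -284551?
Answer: -334003/83953 ≈ -3.9785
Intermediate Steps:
(37781 + 296222)/(200598 + z) = (37781 + 296222)/(200598 - 284551) = 334003/(-83953) = 334003*(-1/83953) = -334003/83953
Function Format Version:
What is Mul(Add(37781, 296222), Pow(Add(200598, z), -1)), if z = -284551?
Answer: Rational(-334003, 83953) ≈ -3.9785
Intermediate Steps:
Mul(Add(37781, 296222), Pow(Add(200598, z), -1)) = Mul(Add(37781, 296222), Pow(Add(200598, -284551), -1)) = Mul(334003, Pow(-83953, -1)) = Mul(334003, Rational(-1, 83953)) = Rational(-334003, 83953)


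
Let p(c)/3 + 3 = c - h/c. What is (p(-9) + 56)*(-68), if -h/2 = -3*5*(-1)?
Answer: -680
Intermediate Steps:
h = -30 (h = -2*(-3*5)*(-1) = -(-30)*(-1) = -2*15 = -30)
p(c) = -9 + 3*c + 90/c (p(c) = -9 + 3*(c - (-30)/c) = -9 + 3*(c + 30/c) = -9 + (3*c + 90/c) = -9 + 3*c + 90/c)
(p(-9) + 56)*(-68) = ((-9 + 3*(-9) + 90/(-9)) + 56)*(-68) = ((-9 - 27 + 90*(-⅑)) + 56)*(-68) = ((-9 - 27 - 10) + 56)*(-68) = (-46 + 56)*(-68) = 10*(-68) = -680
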